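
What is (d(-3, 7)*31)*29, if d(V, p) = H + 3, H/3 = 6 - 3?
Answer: 10788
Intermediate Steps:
H = 9 (H = 3*(6 - 3) = 3*3 = 9)
d(V, p) = 12 (d(V, p) = 9 + 3 = 12)
(d(-3, 7)*31)*29 = (12*31)*29 = 372*29 = 10788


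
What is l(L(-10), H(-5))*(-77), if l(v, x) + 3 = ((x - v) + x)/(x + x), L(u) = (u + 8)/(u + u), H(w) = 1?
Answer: 3157/20 ≈ 157.85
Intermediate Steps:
L(u) = (8 + u)/(2*u) (L(u) = (8 + u)/((2*u)) = (8 + u)*(1/(2*u)) = (8 + u)/(2*u))
l(v, x) = -3 + (-v + 2*x)/(2*x) (l(v, x) = -3 + ((x - v) + x)/(x + x) = -3 + (-v + 2*x)/((2*x)) = -3 + (-v + 2*x)*(1/(2*x)) = -3 + (-v + 2*x)/(2*x))
l(L(-10), H(-5))*(-77) = (-2 - ½*(½)*(8 - 10)/(-10)/1)*(-77) = (-2 - ½*(½)*(-⅒)*(-2)*1)*(-77) = (-2 - ½*⅒*1)*(-77) = (-2 - 1/20)*(-77) = -41/20*(-77) = 3157/20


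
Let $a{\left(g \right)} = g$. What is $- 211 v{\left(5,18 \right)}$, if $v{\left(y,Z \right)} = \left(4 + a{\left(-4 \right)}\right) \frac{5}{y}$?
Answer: $0$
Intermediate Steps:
$v{\left(y,Z \right)} = 0$ ($v{\left(y,Z \right)} = \left(4 - 4\right) \frac{5}{y} = 0 \frac{5}{y} = 0$)
$- 211 v{\left(5,18 \right)} = \left(-211\right) 0 = 0$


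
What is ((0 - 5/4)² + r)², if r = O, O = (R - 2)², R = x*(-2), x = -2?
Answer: 7921/256 ≈ 30.941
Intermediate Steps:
R = 4 (R = -2*(-2) = 4)
O = 4 (O = (4 - 2)² = 2² = 4)
r = 4
((0 - 5/4)² + r)² = ((0 - 5/4)² + 4)² = ((-5/4)² + 4)² = (25/16 + 4)² = (89/16)² = 7921/256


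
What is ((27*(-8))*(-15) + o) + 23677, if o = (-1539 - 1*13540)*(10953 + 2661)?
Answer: -205258589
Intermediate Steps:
o = -205285506 (o = (-1539 - 13540)*13614 = -15079*13614 = -205285506)
((27*(-8))*(-15) + o) + 23677 = ((27*(-8))*(-15) - 205285506) + 23677 = (-216*(-15) - 205285506) + 23677 = (3240 - 205285506) + 23677 = -205282266 + 23677 = -205258589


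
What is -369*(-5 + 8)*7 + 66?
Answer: -7683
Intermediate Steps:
-369*(-5 + 8)*7 + 66 = -1107*7 + 66 = -369*21 + 66 = -7749 + 66 = -7683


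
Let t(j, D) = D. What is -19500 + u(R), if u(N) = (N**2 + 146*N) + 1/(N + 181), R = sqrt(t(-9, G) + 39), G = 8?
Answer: -636385261/32714 + 4776243*sqrt(47)/32714 ≈ -18452.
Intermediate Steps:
R = sqrt(47) (R = sqrt(8 + 39) = sqrt(47) ≈ 6.8557)
u(N) = N**2 + 1/(181 + N) + 146*N (u(N) = (N**2 + 146*N) + 1/(181 + N) = N**2 + 1/(181 + N) + 146*N)
-19500 + u(R) = -19500 + (1 + (sqrt(47))**3 + 327*(sqrt(47))**2 + 26426*sqrt(47))/(181 + sqrt(47)) = -19500 + (1 + 47*sqrt(47) + 327*47 + 26426*sqrt(47))/(181 + sqrt(47)) = -19500 + (1 + 47*sqrt(47) + 15369 + 26426*sqrt(47))/(181 + sqrt(47)) = -19500 + (15370 + 26473*sqrt(47))/(181 + sqrt(47))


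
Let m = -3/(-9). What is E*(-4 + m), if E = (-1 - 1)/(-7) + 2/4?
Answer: -121/42 ≈ -2.8810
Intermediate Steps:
m = 1/3 (m = -3*(-1/9) = 1/3 ≈ 0.33333)
E = 11/14 (E = -2*(-1/7) + 2*(1/4) = 2/7 + 1/2 = 11/14 ≈ 0.78571)
E*(-4 + m) = 11*(-4 + 1/3)/14 = (11/14)*(-11/3) = -121/42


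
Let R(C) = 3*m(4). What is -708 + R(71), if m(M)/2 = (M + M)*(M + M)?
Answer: -324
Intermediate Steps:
m(M) = 8*M² (m(M) = 2*((M + M)*(M + M)) = 2*((2*M)*(2*M)) = 2*(4*M²) = 8*M²)
R(C) = 384 (R(C) = 3*(8*4²) = 3*(8*16) = 3*128 = 384)
-708 + R(71) = -708 + 384 = -324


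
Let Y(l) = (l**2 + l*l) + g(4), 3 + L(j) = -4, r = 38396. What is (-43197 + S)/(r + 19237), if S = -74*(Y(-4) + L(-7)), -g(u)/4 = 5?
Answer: -43567/57633 ≈ -0.75594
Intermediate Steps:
L(j) = -7 (L(j) = -3 - 4 = -7)
g(u) = -20 (g(u) = -4*5 = -20)
Y(l) = -20 + 2*l**2 (Y(l) = (l**2 + l*l) - 20 = (l**2 + l**2) - 20 = 2*l**2 - 20 = -20 + 2*l**2)
S = -370 (S = -74*((-20 + 2*(-4)**2) - 7) = -74*((-20 + 2*16) - 7) = -74*((-20 + 32) - 7) = -74*(12 - 7) = -74*5 = -370)
(-43197 + S)/(r + 19237) = (-43197 - 370)/(38396 + 19237) = -43567/57633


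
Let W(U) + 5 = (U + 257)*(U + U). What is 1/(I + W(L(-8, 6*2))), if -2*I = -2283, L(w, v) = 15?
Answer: 2/18593 ≈ 0.00010757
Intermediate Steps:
I = 2283/2 (I = -1/2*(-2283) = 2283/2 ≈ 1141.5)
W(U) = -5 + 2*U*(257 + U) (W(U) = -5 + (U + 257)*(U + U) = -5 + (257 + U)*(2*U) = -5 + 2*U*(257 + U))
1/(I + W(L(-8, 6*2))) = 1/(2283/2 + (-5 + 2*15**2 + 514*15)) = 1/(2283/2 + (-5 + 2*225 + 7710)) = 1/(2283/2 + (-5 + 450 + 7710)) = 1/(2283/2 + 8155) = 1/(18593/2) = 2/18593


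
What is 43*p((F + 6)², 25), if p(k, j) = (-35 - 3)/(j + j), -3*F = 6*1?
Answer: -817/25 ≈ -32.680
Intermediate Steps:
F = -2 ≈ -2.0000
p(k, j) = -19/j (p(k, j) = -38*1/(2*j) = -19/j)
43*p((F + 6)², 25) = 43*(-19/25) = -817/25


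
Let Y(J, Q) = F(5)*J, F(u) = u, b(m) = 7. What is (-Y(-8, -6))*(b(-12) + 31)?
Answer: 1520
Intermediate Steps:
Y(J, Q) = 5*J
(-Y(-8, -6))*(b(-12) + 31) = (-5*(-8))*(7 + 31) = -1*(-40)*38 = 40*38 = 1520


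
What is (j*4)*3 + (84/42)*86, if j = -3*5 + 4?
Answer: 40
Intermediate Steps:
j = -11 (j = -15 + 4 = -11)
(j*4)*3 + (84/42)*86 = -11*4*3 + (84/42)*86 = -44*3 + (84*(1/42))*86 = -132 + 2*86 = -132 + 172 = 40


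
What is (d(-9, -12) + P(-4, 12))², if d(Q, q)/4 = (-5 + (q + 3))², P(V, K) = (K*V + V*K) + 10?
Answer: 487204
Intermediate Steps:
P(V, K) = 10 + 2*K*V (P(V, K) = (K*V + K*V) + 10 = 2*K*V + 10 = 10 + 2*K*V)
d(Q, q) = 4*(-2 + q)² (d(Q, q) = 4*(-5 + (q + 3))² = 4*(-5 + (3 + q))² = 4*(-2 + q)²)
(d(-9, -12) + P(-4, 12))² = (4*(-2 - 12)² + (10 + 2*12*(-4)))² = (4*(-14)² + (10 - 96))² = (4*196 - 86)² = (784 - 86)² = 698² = 487204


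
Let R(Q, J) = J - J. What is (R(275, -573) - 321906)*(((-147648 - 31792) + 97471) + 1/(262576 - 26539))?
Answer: 2076048713653304/78679 ≈ 2.6386e+10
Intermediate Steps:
R(Q, J) = 0
(R(275, -573) - 321906)*(((-147648 - 31792) + 97471) + 1/(262576 - 26539)) = (0 - 321906)*(((-147648 - 31792) + 97471) + 1/(262576 - 26539)) = -321906*((-179440 + 97471) + 1/236037) = -321906*(-81969 + 1/236037) = -321906*(-19347716852/236037) = 2076048713653304/78679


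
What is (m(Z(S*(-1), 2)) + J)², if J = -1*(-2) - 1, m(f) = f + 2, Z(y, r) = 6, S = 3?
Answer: 81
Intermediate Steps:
m(f) = 2 + f
J = 1 (J = 2 - 1 = 1)
(m(Z(S*(-1), 2)) + J)² = ((2 + 6) + 1)² = (8 + 1)² = 9² = 81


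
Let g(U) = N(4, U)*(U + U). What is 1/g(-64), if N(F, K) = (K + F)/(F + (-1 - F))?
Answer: -1/7680 ≈ -0.00013021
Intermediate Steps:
N(F, K) = -F - K (N(F, K) = (F + K)/(-1) = (F + K)*(-1) = -F - K)
g(U) = 2*U*(-4 - U) (g(U) = (-1*4 - U)*(U + U) = (-4 - U)*(2*U) = 2*U*(-4 - U))
1/g(-64) = 1/(-2*(-64)*(4 - 64)) = 1/(-2*(-64)*(-60)) = 1/(-7680) = -1/7680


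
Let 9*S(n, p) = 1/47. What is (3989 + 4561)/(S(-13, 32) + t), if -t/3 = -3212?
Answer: 3616650/4076029 ≈ 0.88730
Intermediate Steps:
t = 9636 (t = -3*(-3212) = 9636)
S(n, p) = 1/423 (S(n, p) = (⅑)/47 = (⅑)*(1/47) = 1/423)
(3989 + 4561)/(S(-13, 32) + t) = (3989 + 4561)/(1/423 + 9636) = 8550/(4076029/423) = 8550*(423/4076029) = 3616650/4076029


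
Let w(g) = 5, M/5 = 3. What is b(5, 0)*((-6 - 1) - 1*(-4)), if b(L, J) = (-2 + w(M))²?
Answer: -27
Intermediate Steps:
M = 15 (M = 5*3 = 15)
b(L, J) = 9 (b(L, J) = (-2 + 5)² = 3² = 9)
b(5, 0)*((-6 - 1) - 1*(-4)) = 9*((-6 - 1) - 1*(-4)) = 9*(-7 + 4) = 9*(-3) = -27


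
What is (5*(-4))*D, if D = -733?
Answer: 14660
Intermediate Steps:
(5*(-4))*D = (5*(-4))*(-733) = -20*(-733) = 14660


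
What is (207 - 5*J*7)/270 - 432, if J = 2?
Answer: -116503/270 ≈ -431.49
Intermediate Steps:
(207 - 5*J*7)/270 - 432 = (207 - 5*2*7)/270 - 432 = (207 - 10*7)/270 - 432 = (207 - 70)/270 - 432 = (1/270)*137 - 432 = 137/270 - 432 = -116503/270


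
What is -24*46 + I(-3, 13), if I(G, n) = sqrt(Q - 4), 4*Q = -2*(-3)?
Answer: -1104 + I*sqrt(10)/2 ≈ -1104.0 + 1.5811*I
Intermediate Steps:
Q = 3/2 (Q = (-2*(-3))/4 = (1/4)*6 = 3/2 ≈ 1.5000)
I(G, n) = I*sqrt(10)/2 (I(G, n) = sqrt(3/2 - 4) = sqrt(-5/2) = I*sqrt(10)/2)
-24*46 + I(-3, 13) = -24*46 + I*sqrt(10)/2 = -1104 + I*sqrt(10)/2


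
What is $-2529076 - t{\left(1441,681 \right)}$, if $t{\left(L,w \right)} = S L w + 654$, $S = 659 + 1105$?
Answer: $-1733579974$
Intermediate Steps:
$S = 1764$
$t{\left(L,w \right)} = 654 + 1764 L w$ ($t{\left(L,w \right)} = 1764 L w + 654 = 654 + 1764 L w$)
$-2529076 - t{\left(1441,681 \right)} = -2529076 - \left(654 + 1764 \cdot 1441 \cdot 681\right) = -2529076 - \left(654 + 1731050244\right) = -2529076 - 1731050898 = -1733579974$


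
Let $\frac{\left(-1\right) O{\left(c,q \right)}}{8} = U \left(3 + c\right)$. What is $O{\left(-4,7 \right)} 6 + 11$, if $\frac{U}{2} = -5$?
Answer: $-469$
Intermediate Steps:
$U = -10$ ($U = 2 \left(-5\right) = -10$)
$O{\left(c,q \right)} = 240 + 80 c$ ($O{\left(c,q \right)} = - 8 \left(- 10 \left(3 + c\right)\right) = - 8 \left(-30 - 10 c\right) = 240 + 80 c$)
$O{\left(-4,7 \right)} 6 + 11 = \left(240 + 80 \left(-4\right)\right) 6 + 11 = \left(240 - 320\right) 6 + 11 = \left(-80\right) 6 + 11 = -480 + 11 = -469$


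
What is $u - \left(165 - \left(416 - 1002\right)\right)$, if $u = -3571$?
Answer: $-4322$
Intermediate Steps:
$u - \left(165 - \left(416 - 1002\right)\right) = -3571 - \left(165 - \left(416 - 1002\right)\right) = -3571 - \left(165 - -586\right) = -3571 - \left(165 + 586\right) = -3571 - 751 = -4322$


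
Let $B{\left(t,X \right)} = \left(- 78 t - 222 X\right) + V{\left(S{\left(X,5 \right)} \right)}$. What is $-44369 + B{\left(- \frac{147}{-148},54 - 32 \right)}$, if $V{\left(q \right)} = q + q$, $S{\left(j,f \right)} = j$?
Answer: $- \frac{3647199}{74} \approx -49287.0$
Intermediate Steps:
$V{\left(q \right)} = 2 q$
$B{\left(t,X \right)} = - 220 X - 78 t$ ($B{\left(t,X \right)} = \left(- 78 t - 222 X\right) + 2 X = \left(- 222 X - 78 t\right) + 2 X = - 220 X - 78 t$)
$-44369 + B{\left(- \frac{147}{-148},54 - 32 \right)} = -44369 - \left(220 \left(54 - 32\right) + 78 \left(-147\right) \frac{1}{-148}\right) = -44369 - \left(220 \left(54 - 32\right) + 78 \left(-147\right) \left(- \frac{1}{148}\right)\right) = -44369 - \frac{363893}{74} = - \frac{3647199}{74}$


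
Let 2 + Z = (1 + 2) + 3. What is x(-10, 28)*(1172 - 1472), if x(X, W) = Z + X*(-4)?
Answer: -13200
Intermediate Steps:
Z = 4 (Z = -2 + ((1 + 2) + 3) = -2 + (3 + 3) = -2 + 6 = 4)
x(X, W) = 4 - 4*X (x(X, W) = 4 + X*(-4) = 4 - 4*X)
x(-10, 28)*(1172 - 1472) = (4 - 4*(-10))*(1172 - 1472) = (4 + 40)*(-300) = 44*(-300) = -13200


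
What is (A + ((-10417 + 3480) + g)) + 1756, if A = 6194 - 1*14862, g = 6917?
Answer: -6932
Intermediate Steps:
A = -8668 (A = 6194 - 14862 = -8668)
(A + ((-10417 + 3480) + g)) + 1756 = (-8668 + ((-10417 + 3480) + 6917)) + 1756 = (-8668 + (-6937 + 6917)) + 1756 = (-8668 - 20) + 1756 = -8688 + 1756 = -6932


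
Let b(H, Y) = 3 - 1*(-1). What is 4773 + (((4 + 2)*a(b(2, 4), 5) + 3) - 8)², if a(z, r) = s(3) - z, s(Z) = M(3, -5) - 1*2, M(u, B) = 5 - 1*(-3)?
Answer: 4822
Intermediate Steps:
M(u, B) = 8 (M(u, B) = 5 + 3 = 8)
b(H, Y) = 4 (b(H, Y) = 3 + 1 = 4)
s(Z) = 6 (s(Z) = 8 - 1*2 = 8 - 2 = 6)
a(z, r) = 6 - z
4773 + (((4 + 2)*a(b(2, 4), 5) + 3) - 8)² = 4773 + (((4 + 2)*(6 - 1*4) + 3) - 8)² = 4773 + ((6*(6 - 4) + 3) - 8)² = 4773 + ((6*2 + 3) - 8)² = 4773 + ((12 + 3) - 8)² = 4773 + (15 - 8)² = 4773 + 7² = 4773 + 49 = 4822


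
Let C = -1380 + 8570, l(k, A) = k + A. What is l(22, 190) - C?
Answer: -6978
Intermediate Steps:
l(k, A) = A + k
C = 7190
l(22, 190) - C = (190 + 22) - 1*7190 = 212 - 7190 = -6978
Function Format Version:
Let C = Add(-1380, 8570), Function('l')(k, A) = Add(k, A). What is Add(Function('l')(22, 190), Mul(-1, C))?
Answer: -6978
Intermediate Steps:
Function('l')(k, A) = Add(A, k)
C = 7190
Add(Function('l')(22, 190), Mul(-1, C)) = Add(Add(190, 22), Mul(-1, 7190)) = Add(212, -7190) = -6978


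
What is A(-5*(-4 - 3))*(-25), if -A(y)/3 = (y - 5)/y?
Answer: 450/7 ≈ 64.286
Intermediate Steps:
A(y) = -3*(-5 + y)/y (A(y) = -3*(y - 5)/y = -3*(-5 + y)/y)
A(-5*(-4 - 3))*(-25) = (-3 + 15/((-5*(-4 - 3))))*(-25) = (-3 + 15/((-5*(-7))))*(-25) = (-3 + 15/35)*(-25) = (-3 + 15*(1/35))*(-25) = (-3 + 3/7)*(-25) = -18/7*(-25) = 450/7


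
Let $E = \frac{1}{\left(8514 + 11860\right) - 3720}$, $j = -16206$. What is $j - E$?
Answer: $- \frac{269894725}{16654} \approx -16206.0$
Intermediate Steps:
$E = \frac{1}{16654}$ ($E = \frac{1}{20374 - 3720} = \frac{1}{16654} \approx 6.0046 \cdot 10^{-5}$)
$j - E = -16206 - \frac{1}{16654} = - \frac{269894725}{16654}$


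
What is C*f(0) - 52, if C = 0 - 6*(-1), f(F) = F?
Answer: -52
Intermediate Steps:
C = 6 (C = 0 + 6 = 6)
C*f(0) - 52 = 6*0 - 52 = 0 - 52 = -52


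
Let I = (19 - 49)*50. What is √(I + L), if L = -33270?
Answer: I*√34770 ≈ 186.47*I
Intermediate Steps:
I = -1500 (I = -30*50 = -1500)
√(I + L) = √(-1500 - 33270) = √(-34770) = I*√34770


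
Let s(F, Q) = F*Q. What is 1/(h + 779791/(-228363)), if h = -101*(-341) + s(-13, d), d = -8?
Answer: 228363/7888020044 ≈ 2.8951e-5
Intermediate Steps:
h = 34545 (h = -101*(-341) - 13*(-8) = 34441 + 104 = 34545)
1/(h + 779791/(-228363)) = 1/(34545 + 779791/(-228363)) = 1/(34545 + 779791*(-1/228363)) = 1/(34545 - 779791/228363) = 1/(7888020044/228363) = 228363/7888020044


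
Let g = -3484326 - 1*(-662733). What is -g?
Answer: 2821593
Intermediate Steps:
g = -2821593 (g = -3484326 + 662733 = -2821593)
-g = -1*(-2821593) = 2821593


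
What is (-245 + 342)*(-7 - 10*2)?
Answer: -2619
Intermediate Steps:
(-245 + 342)*(-7 - 10*2) = 97*(-7 - 20) = 97*(-27) = -2619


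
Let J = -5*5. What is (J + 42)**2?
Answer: 289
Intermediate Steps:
J = -25
(J + 42)**2 = (-25 + 42)**2 = 17**2 = 289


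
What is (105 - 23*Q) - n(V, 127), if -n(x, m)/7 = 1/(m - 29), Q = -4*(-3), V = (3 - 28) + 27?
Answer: -2393/14 ≈ -170.93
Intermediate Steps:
V = 2 (V = -25 + 27 = 2)
Q = 12
n(x, m) = -7/(-29 + m) (n(x, m) = -7/(m - 29) = -7/(-29 + m))
(105 - 23*Q) - n(V, 127) = (105 - 23*12) - (-7)/(-29 + 127) = (105 - 276) - (-7)/98 = -171 - (-7)/98 = -171 - 1*(-1/14) = -171 + 1/14 = -2393/14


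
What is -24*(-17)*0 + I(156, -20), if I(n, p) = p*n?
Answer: -3120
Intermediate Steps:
I(n, p) = n*p
-24*(-17)*0 + I(156, -20) = -24*(-17)*0 + 156*(-20) = 408*0 - 3120 = 0 - 3120 = -3120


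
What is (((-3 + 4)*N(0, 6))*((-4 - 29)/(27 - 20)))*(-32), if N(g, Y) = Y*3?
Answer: 19008/7 ≈ 2715.4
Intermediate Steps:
N(g, Y) = 3*Y
(((-3 + 4)*N(0, 6))*((-4 - 29)/(27 - 20)))*(-32) = (((-3 + 4)*(3*6))*((-4 - 29)/(27 - 20)))*(-32) = ((1*18)*(-33/7))*(-32) = (18*(-33*⅐))*(-32) = (18*(-33/7))*(-32) = -594/7*(-32) = 19008/7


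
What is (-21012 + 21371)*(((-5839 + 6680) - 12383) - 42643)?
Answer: -19452415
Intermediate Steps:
(-21012 + 21371)*(((-5839 + 6680) - 12383) - 42643) = 359*((841 - 12383) - 42643) = 359*(-11542 - 42643) = 359*(-54185) = -19452415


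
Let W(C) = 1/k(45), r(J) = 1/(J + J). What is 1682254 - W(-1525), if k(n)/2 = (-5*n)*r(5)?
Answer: 75701431/45 ≈ 1.6823e+6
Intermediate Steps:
r(J) = 1/(2*J)
k(n) = -n (k(n) = 2*((-5*n)*((½)/5)) = 2*((-5*n)*((½)*(⅕))) = 2*(-5*n*(⅒)) = 2*(-n/2) = -n)
W(C) = -1/45 (W(C) = 1/(-1*45) = 1/(-45) = -1/45)
1682254 - W(-1525) = 1682254 - 1*(-1/45) = 1682254 + 1/45 = 75701431/45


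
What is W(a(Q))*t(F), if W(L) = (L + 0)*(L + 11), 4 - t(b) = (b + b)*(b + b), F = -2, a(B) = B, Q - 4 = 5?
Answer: -2160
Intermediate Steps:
Q = 9 (Q = 4 + 5 = 9)
t(b) = 4 - 4*b**2 (t(b) = 4 - (b + b)*(b + b) = 4 - 2*b*2*b = 4 - 4*b**2)
W(L) = L*(11 + L)
W(a(Q))*t(F) = (9*(11 + 9))*(4 - 4*(-2)**2) = (9*20)*(4 - 4*4) = 180*(4 - 16) = 180*(-12) = -2160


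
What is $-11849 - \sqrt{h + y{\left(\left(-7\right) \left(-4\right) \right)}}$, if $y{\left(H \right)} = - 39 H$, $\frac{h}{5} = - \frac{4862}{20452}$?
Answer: $-11849 - \frac{i \sqrt{114315912022}}{10226} \approx -11849.0 - 33.063 i$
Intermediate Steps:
$h = - \frac{12155}{10226}$ ($h = 5 \left(- \frac{4862}{20452}\right) = 5 \left(\left(-4862\right) \frac{1}{20452}\right) = 5 \left(- \frac{2431}{10226}\right) = - \frac{12155}{10226} \approx -1.1886$)
$-11849 - \sqrt{h + y{\left(\left(-7\right) \left(-4\right) \right)}} = -11849 - \sqrt{- \frac{12155}{10226} - 39 \left(\left(-7\right) \left(-4\right)\right)} = -11849 - \sqrt{- \frac{12155}{10226} - 1092} = -11849 - \sqrt{- \frac{11178947}{10226}} = -11849 - \frac{i \sqrt{114315912022}}{10226}$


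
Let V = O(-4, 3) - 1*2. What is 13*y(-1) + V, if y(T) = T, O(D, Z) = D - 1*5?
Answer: -24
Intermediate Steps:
O(D, Z) = -5 + D (O(D, Z) = D - 5 = -5 + D)
V = -11 (V = (-5 - 4) - 1*2 = -9 - 2 = -11)
13*y(-1) + V = 13*(-1) - 11 = -13 - 11 = -24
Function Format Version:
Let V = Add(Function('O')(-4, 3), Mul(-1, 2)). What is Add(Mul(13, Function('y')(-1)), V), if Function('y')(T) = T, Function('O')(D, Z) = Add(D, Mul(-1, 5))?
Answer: -24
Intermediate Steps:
Function('O')(D, Z) = Add(-5, D) (Function('O')(D, Z) = Add(D, -5) = Add(-5, D))
V = -11 (V = Add(Add(-5, -4), Mul(-1, 2)) = Add(-9, -2) = -11)
Add(Mul(13, Function('y')(-1)), V) = Add(Mul(13, -1), -11) = Add(-13, -11) = -24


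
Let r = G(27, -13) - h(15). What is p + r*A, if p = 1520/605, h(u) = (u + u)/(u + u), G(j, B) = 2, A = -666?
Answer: -80282/121 ≈ -663.49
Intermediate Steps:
h(u) = 1 (h(u) = (2*u)/((2*u)) = (2*u)*(1/(2*u)) = 1)
p = 304/121 (p = 1520*(1/605) = 304/121 ≈ 2.5124)
r = 1 (r = 2 - 1*1 = 2 - 1 = 1)
p + r*A = 304/121 + 1*(-666) = 304/121 - 666 = -80282/121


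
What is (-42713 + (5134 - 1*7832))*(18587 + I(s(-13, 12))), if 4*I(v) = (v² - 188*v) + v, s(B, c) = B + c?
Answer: -846188574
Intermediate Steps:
I(v) = -187*v/4 + v²/4 (I(v) = ((v² - 188*v) + v)/4 = (v² - 187*v)/4 = -187*v/4 + v²/4)
(-42713 + (5134 - 1*7832))*(18587 + I(s(-13, 12))) = (-42713 + (5134 - 1*7832))*(18587 + (-13 + 12)*(-187 + (-13 + 12))/4) = (-42713 + (5134 - 7832))*(18587 + (¼)*(-1)*(-187 - 1)) = (-42713 - 2698)*(18587 + (¼)*(-1)*(-188)) = -45411*(18587 + 47) = -45411*18634 = -846188574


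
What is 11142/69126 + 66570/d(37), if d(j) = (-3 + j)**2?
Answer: 384549831/6659138 ≈ 57.748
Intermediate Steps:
11142/69126 + 66570/d(37) = 11142/69126 + 66570/((-3 + 37)**2) = 11142*(1/69126) + 66570/(34**2) = 1857/11521 + 66570/1156 = 1857/11521 + 66570*(1/1156) = 1857/11521 + 33285/578 = 384549831/6659138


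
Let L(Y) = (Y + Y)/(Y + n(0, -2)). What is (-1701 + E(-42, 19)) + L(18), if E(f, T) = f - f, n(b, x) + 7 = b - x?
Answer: -22077/13 ≈ -1698.2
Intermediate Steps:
n(b, x) = -7 + b - x (n(b, x) = -7 + (b - x) = -7 + b - x)
E(f, T) = 0
L(Y) = 2*Y/(-5 + Y) (L(Y) = (Y + Y)/(Y + (-7 + 0 - 1*(-2))) = (2*Y)/(Y + (-7 + 0 + 2)) = (2*Y)/(Y - 5) = (2*Y)/(-5 + Y) = 2*Y/(-5 + Y))
(-1701 + E(-42, 19)) + L(18) = (-1701 + 0) + 2*18/(-5 + 18) = -1701 + 2*18/13 = -1701 + 2*18*(1/13) = -1701 + 36/13 = -22077/13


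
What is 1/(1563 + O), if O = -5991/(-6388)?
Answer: 6388/9990435 ≈ 0.00063941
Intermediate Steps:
O = 5991/6388 (O = -5991*(-1/6388) = 5991/6388 ≈ 0.93785)
1/(1563 + O) = 1/(1563 + 5991/6388) = 1/(9990435/6388) = 6388/9990435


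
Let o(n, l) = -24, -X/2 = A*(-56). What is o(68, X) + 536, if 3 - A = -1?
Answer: 512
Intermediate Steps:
A = 4 (A = 3 - 1*(-1) = 3 + 1 = 4)
X = 448 (X = -8*(-56) = -2*(-224) = 448)
o(68, X) + 536 = -24 + 536 = 512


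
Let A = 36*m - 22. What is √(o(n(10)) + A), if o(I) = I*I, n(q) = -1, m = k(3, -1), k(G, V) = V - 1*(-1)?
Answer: I*√21 ≈ 4.5826*I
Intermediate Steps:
k(G, V) = 1 + V (k(G, V) = V + 1 = 1 + V)
m = 0 (m = 1 - 1 = 0)
A = -22 (A = 36*0 - 22 = 0 - 22 = -22)
o(I) = I²
√(o(n(10)) + A) = √((-1)² - 22) = √(1 - 22) = √(-21) = I*√21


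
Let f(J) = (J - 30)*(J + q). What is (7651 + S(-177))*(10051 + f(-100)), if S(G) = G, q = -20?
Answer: 191715574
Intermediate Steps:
f(J) = (-30 + J)*(-20 + J) (f(J) = (J - 30)*(J - 20) = (-30 + J)*(-20 + J))
(7651 + S(-177))*(10051 + f(-100)) = (7651 - 177)*(10051 + (600 + (-100)**2 - 50*(-100))) = 7474*(10051 + (600 + 10000 + 5000)) = 7474*(10051 + 15600) = 7474*25651 = 191715574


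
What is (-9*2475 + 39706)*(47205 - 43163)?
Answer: 70456102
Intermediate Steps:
(-9*2475 + 39706)*(47205 - 43163) = (-22275 + 39706)*4042 = 17431*4042 = 70456102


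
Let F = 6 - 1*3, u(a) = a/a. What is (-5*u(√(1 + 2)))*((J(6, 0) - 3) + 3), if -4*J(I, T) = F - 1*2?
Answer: 5/4 ≈ 1.2500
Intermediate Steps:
u(a) = 1
F = 3 (F = 6 - 3 = 3)
J(I, T) = -¼ (J(I, T) = -(3 - 1*2)/4 = -(3 - 2)/4 = -¼*1 = -¼)
(-5*u(√(1 + 2)))*((J(6, 0) - 3) + 3) = (-5*1)*((-¼ - 3) + 3) = -5*(-13/4 + 3) = -5*(-¼) = 5/4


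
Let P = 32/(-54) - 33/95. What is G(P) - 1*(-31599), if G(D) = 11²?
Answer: 31720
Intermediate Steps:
P = -2411/2565 (P = 32*(-1/54) - 33*1/95 = -16/27 - 33/95 = -2411/2565 ≈ -0.93996)
G(D) = 121
G(P) - 1*(-31599) = 121 - 1*(-31599) = 121 + 31599 = 31720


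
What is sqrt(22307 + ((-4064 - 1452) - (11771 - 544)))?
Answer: 2*sqrt(1391) ≈ 74.592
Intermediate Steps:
sqrt(22307 + ((-4064 - 1452) - (11771 - 544))) = sqrt(22307 + (-5516 - 1*11227)) = sqrt(22307 + (-5516 - 11227)) = sqrt(22307 - 16743) = sqrt(5564) = 2*sqrt(1391)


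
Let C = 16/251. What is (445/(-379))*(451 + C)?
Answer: -50381565/95129 ≈ -529.61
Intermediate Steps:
C = 16/251 (C = 16*(1/251) = 16/251 ≈ 0.063745)
(445/(-379))*(451 + C) = (445/(-379))*(451 + 16/251) = (445*(-1/379))*(113217/251) = -445/379*113217/251 = -50381565/95129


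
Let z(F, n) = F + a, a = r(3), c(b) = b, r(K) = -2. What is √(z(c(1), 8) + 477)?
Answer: 2*√119 ≈ 21.817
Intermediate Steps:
a = -2
z(F, n) = -2 + F (z(F, n) = F - 2 = -2 + F)
√(z(c(1), 8) + 477) = √((-2 + 1) + 477) = √(-1 + 477) = √476 = 2*√119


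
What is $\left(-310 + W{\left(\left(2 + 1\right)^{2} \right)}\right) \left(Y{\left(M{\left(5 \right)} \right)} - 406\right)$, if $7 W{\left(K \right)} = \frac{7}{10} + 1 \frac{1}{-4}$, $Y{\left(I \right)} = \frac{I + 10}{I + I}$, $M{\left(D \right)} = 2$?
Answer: $\frac{17486573}{140} \approx 1.249 \cdot 10^{5}$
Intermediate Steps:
$Y{\left(I \right)} = \frac{10 + I}{2 I}$
$W{\left(K \right)} = \frac{9}{140}$ ($W{\left(K \right)} = \frac{\frac{7}{10} + 1 \frac{1}{-4}}{7} = \frac{7 \cdot \frac{1}{10} + 1 \left(- \frac{1}{4}\right)}{7} = \frac{\frac{7}{10} - \frac{1}{4}}{7} = \frac{1}{7} \cdot \frac{9}{20} = \frac{9}{140}$)
$\left(-310 + W{\left(\left(2 + 1\right)^{2} \right)}\right) \left(Y{\left(M{\left(5 \right)} \right)} - 406\right) = \left(-310 + \frac{9}{140}\right) \left(\frac{10 + 2}{2 \cdot 2} - 406\right) = - \frac{43391 \left(\frac{1}{2} \cdot \frac{1}{2} \cdot 12 - 406\right)}{140} = - \frac{43391 \left(3 - 406\right)}{140} = \left(- \frac{43391}{140}\right) \left(-403\right) = \frac{17486573}{140}$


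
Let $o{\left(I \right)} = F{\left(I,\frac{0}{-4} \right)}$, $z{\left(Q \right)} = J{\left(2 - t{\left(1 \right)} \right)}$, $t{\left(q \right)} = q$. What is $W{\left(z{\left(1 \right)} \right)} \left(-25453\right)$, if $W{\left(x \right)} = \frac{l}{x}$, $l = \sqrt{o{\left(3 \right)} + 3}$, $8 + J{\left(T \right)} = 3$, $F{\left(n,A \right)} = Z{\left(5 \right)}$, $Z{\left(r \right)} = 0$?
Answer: $\frac{25453 \sqrt{3}}{5} \approx 8817.2$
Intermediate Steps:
$F{\left(n,A \right)} = 0$
$J{\left(T \right)} = -5$ ($J{\left(T \right)} = -8 + 3 = -5$)
$z{\left(Q \right)} = -5$
$o{\left(I \right)} = 0$
$l = \sqrt{3}$ ($l = \sqrt{0 + 3} = \sqrt{3} \approx 1.732$)
$W{\left(x \right)} = \frac{\sqrt{3}}{x}$
$W{\left(z{\left(1 \right)} \right)} \left(-25453\right) = \frac{\sqrt{3}}{-5} \left(-25453\right) = \sqrt{3} \left(- \frac{1}{5}\right) \left(-25453\right) = - \frac{\sqrt{3}}{5} \left(-25453\right) = \frac{25453 \sqrt{3}}{5}$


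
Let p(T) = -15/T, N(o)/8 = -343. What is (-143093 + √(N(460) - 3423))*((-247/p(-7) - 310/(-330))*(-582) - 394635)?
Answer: 2582157400737/55 - 18045309*I*√6167/55 ≈ 4.6948e+10 - 2.5766e+7*I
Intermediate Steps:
N(o) = -2744 (N(o) = 8*(-343) = -2744)
(-143093 + √(N(460) - 3423))*((-247/p(-7) - 310/(-330))*(-582) - 394635) = (-143093 + √(-2744 - 3423))*((-247/((-15/(-7))) - 310/(-330))*(-582) - 394635) = (-143093 + √(-6167))*((-247/((-15*(-⅐))) - 310*(-1/330))*(-582) - 394635) = (-143093 + I*√6167)*((-247/15/7 + 31/33)*(-582) - 394635) = (-143093 + I*√6167)*((-247*7/15 + 31/33)*(-582) - 394635) = (-143093 + I*√6167)*((-1729/15 + 31/33)*(-582) - 394635) = (-143093 + I*√6167)*(-6288/55*(-582) - 394635) = (-143093 + I*√6167)*(3659616/55 - 394635) = (-143093 + I*√6167)*(-18045309/55) = 2582157400737/55 - 18045309*I*√6167/55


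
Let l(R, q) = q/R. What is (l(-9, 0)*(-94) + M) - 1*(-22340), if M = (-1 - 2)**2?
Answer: 22349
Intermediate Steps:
M = 9 (M = (-3)**2 = 9)
(l(-9, 0)*(-94) + M) - 1*(-22340) = ((0/(-9))*(-94) + 9) - 1*(-22340) = ((0*(-1/9))*(-94) + 9) + 22340 = (0*(-94) + 9) + 22340 = (0 + 9) + 22340 = 9 + 22340 = 22349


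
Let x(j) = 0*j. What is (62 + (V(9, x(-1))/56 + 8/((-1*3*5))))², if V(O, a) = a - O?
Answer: 2651941009/705600 ≈ 3758.4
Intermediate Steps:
x(j) = 0
(62 + (V(9, x(-1))/56 + 8/((-1*3*5))))² = (62 + ((0 - 1*9)/56 + 8/((-1*3*5))))² = (62 + ((0 - 9)*(1/56) + 8/((-3*5))))² = (62 + (-9*1/56 + 8/(-15)))² = (62 + (-9/56 + 8*(-1/15)))² = (62 + (-9/56 - 8/15))² = (62 - 583/840)² = (51497/840)² = 2651941009/705600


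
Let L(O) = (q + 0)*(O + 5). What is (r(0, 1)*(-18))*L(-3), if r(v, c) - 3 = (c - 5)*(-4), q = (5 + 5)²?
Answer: -68400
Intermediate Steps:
q = 100 (q = 10² = 100)
r(v, c) = 23 - 4*c (r(v, c) = 3 + (c - 5)*(-4) = 3 + (-5 + c)*(-4) = 3 + (20 - 4*c) = 23 - 4*c)
L(O) = 500 + 100*O (L(O) = (100 + 0)*(O + 5) = 100*(5 + O) = 500 + 100*O)
(r(0, 1)*(-18))*L(-3) = ((23 - 4*1)*(-18))*(500 + 100*(-3)) = ((23 - 4)*(-18))*(500 - 300) = (19*(-18))*200 = -342*200 = -68400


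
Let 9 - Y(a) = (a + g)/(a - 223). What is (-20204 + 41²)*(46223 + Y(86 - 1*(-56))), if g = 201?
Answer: -69371135605/81 ≈ -8.5643e+8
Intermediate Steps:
Y(a) = 9 - (201 + a)/(-223 + a) (Y(a) = 9 - (a + 201)/(a - 223) = 9 - (201 + a)/(-223 + a))
(-20204 + 41²)*(46223 + Y(86 - 1*(-56))) = (-20204 + 41²)*(46223 + 8*(-276 + (86 - 1*(-56)))/(-223 + (86 - 1*(-56)))) = (-20204 + 1681)*(46223 + 8*(-276 + (86 + 56))/(-223 + (86 + 56))) = -18523*(46223 + 8*(-276 + 142)/(-223 + 142)) = -18523*(46223 + 8*(-134)/(-81)) = -18523*(46223 + 8*(-1/81)*(-134)) = -18523*(46223 + 1072/81) = -18523*3745135/81 = -69371135605/81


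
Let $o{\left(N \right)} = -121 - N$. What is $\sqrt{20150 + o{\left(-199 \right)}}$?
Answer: $2 \sqrt{5057} \approx 142.23$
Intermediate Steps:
$\sqrt{20150 + o{\left(-199 \right)}} = \sqrt{20150 - -78} = \sqrt{20150 + \left(-121 + 199\right)} = \sqrt{20150 + 78} = \sqrt{20228} = 2 \sqrt{5057}$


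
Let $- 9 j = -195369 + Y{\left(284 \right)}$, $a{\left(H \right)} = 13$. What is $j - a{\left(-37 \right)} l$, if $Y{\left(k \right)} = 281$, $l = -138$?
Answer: $\frac{211234}{9} \approx 23470.0$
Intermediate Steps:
$j = \frac{195088}{9}$ ($j = - \frac{-195369 + 281}{9} = \left(- \frac{1}{9}\right) \left(-195088\right) = \frac{195088}{9} \approx 21676.0$)
$j - a{\left(-37 \right)} l = \frac{195088}{9} - 13 \left(-138\right) = \frac{195088}{9} - -1794 = \frac{195088}{9} + 1794 = \frac{211234}{9}$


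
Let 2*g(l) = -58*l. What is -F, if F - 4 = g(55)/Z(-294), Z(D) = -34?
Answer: -1731/34 ≈ -50.912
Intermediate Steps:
g(l) = -29*l (g(l) = (-58*l)/2 = -29*l)
F = 1731/34 (F = 4 - 29*55/(-34) = 4 - 1595*(-1/34) = 4 + 1595/34 = 1731/34 ≈ 50.912)
-F = -1*1731/34 = -1731/34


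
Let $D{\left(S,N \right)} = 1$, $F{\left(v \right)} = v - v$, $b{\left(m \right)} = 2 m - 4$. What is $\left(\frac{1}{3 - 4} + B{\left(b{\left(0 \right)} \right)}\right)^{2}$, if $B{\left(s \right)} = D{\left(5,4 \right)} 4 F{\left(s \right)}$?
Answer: $1$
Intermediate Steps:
$b{\left(m \right)} = -4 + 2 m$
$F{\left(v \right)} = 0$
$B{\left(s \right)} = 0$ ($B{\left(s \right)} = 1 \cdot 4 \cdot 0 = 4 \cdot 0 = 0$)
$\left(\frac{1}{3 - 4} + B{\left(b{\left(0 \right)} \right)}\right)^{2} = \left(\frac{1}{3 - 4} + 0\right)^{2} = \left(\frac{1}{-1} + 0\right)^{2} = \left(-1 + 0\right)^{2} = \left(-1\right)^{2} = 1$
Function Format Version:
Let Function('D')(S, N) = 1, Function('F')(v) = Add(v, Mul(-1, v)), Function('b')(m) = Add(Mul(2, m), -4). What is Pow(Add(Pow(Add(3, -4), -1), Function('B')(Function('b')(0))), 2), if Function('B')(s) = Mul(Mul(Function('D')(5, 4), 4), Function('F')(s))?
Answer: 1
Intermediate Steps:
Function('b')(m) = Add(-4, Mul(2, m))
Function('F')(v) = 0
Function('B')(s) = 0 (Function('B')(s) = Mul(Mul(1, 4), 0) = Mul(4, 0) = 0)
Pow(Add(Pow(Add(3, -4), -1), Function('B')(Function('b')(0))), 2) = Pow(Add(Pow(Add(3, -4), -1), 0), 2) = Pow(Add(Pow(-1, -1), 0), 2) = Pow(Add(-1, 0), 2) = Pow(-1, 2) = 1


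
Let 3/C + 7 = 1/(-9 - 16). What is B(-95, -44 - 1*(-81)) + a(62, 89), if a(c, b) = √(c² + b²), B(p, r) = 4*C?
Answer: -75/44 + √11765 ≈ 106.76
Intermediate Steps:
C = -75/176 (C = 3/(-7 + 1/(-9 - 16)) = 3/(-7 + 1/(-25)) = 3/(-7 - 1/25) = 3/(-176/25) = 3*(-25/176) = -75/176 ≈ -0.42614)
B(p, r) = -75/44 (B(p, r) = 4*(-75/176) = -75/44)
a(c, b) = √(b² + c²)
B(-95, -44 - 1*(-81)) + a(62, 89) = -75/44 + √(89² + 62²) = -75/44 + √(7921 + 3844) = -75/44 + √11765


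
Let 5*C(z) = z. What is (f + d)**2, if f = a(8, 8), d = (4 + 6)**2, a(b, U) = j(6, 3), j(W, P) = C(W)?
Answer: 256036/25 ≈ 10241.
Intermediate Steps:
C(z) = z/5
j(W, P) = W/5
a(b, U) = 6/5 (a(b, U) = (1/5)*6 = 6/5)
d = 100 (d = 10**2 = 100)
f = 6/5 ≈ 1.2000
(f + d)**2 = (6/5 + 100)**2 = (506/5)**2 = 256036/25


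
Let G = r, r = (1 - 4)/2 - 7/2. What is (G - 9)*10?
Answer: -140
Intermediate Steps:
r = -5 (r = -3*½ - 7*½ = -3/2 - 7/2 = -5)
G = -5
(G - 9)*10 = (-5 - 9)*10 = -14*10 = -140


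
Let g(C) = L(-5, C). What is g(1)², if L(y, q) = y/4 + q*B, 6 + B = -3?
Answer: 1681/16 ≈ 105.06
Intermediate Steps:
B = -9 (B = -6 - 3 = -9)
L(y, q) = -9*q + y/4 (L(y, q) = y/4 + q*(-9) = y*(¼) - 9*q = y/4 - 9*q = -9*q + y/4)
g(C) = -5/4 - 9*C (g(C) = -9*C + (¼)*(-5) = -9*C - 5/4 = -5/4 - 9*C)
g(1)² = (-5/4 - 9*1)² = (-5/4 - 9)² = (-41/4)² = 1681/16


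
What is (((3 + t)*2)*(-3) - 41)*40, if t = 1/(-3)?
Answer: -2280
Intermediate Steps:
t = -1/3 ≈ -0.33333
(((3 + t)*2)*(-3) - 41)*40 = (((3 - 1/3)*2)*(-3) - 41)*40 = (((8/3)*2)*(-3) - 41)*40 = ((16/3)*(-3) - 41)*40 = (-16 - 41)*40 = -57*40 = -2280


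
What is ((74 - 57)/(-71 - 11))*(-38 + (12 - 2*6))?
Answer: 323/41 ≈ 7.8781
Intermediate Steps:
((74 - 57)/(-71 - 11))*(-38 + (12 - 2*6)) = (17/(-82))*(-38 + (12 - 1*12)) = (17*(-1/82))*(-38 + (12 - 12)) = -17*(-38 + 0)/82 = -17/82*(-38) = 323/41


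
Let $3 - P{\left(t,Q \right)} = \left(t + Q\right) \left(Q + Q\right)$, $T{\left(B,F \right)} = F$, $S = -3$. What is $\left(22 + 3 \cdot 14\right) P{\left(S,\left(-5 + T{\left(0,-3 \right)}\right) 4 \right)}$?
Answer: $-143168$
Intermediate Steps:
$P{\left(t,Q \right)} = 3 - 2 Q \left(Q + t\right)$ ($P{\left(t,Q \right)} = 3 - \left(t + Q\right) \left(Q + Q\right) = 3 - \left(Q + t\right) 2 Q = 3 - 2 Q \left(Q + t\right)$)
$\left(22 + 3 \cdot 14\right) P{\left(S,\left(-5 + T{\left(0,-3 \right)}\right) 4 \right)} = \left(22 + 3 \cdot 14\right) \left(3 - 2 \left(\left(-5 - 3\right) 4\right)^{2} - 2 \left(-5 - 3\right) 4 \left(-3\right)\right) = \left(22 + 42\right) \left(3 - 2 \left(\left(-8\right) 4\right)^{2} - 2 \left(\left(-8\right) 4\right) \left(-3\right)\right) = 64 \left(3 - 2 \left(-32\right)^{2} - \left(-64\right) \left(-3\right)\right) = 64 \left(3 - 2048 - 192\right) = 64 \left(-2237\right) = -143168$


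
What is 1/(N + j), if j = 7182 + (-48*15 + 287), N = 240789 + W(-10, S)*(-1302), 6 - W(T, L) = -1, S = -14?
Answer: 1/238424 ≈ 4.1942e-6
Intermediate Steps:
W(T, L) = 7 (W(T, L) = 6 - 1*(-1) = 6 + 1 = 7)
N = 231675 (N = 240789 + 7*(-1302) = 240789 - 9114 = 231675)
j = 6749 (j = 7182 + (-720 + 287) = 7182 - 433 = 6749)
1/(N + j) = 1/(231675 + 6749) = 1/238424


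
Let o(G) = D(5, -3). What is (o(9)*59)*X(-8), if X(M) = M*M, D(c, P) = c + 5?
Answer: 37760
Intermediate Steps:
D(c, P) = 5 + c
X(M) = M²
o(G) = 10 (o(G) = 5 + 5 = 10)
(o(9)*59)*X(-8) = (10*59)*(-8)² = 590*64 = 37760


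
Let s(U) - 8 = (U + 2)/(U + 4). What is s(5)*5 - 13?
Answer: 278/9 ≈ 30.889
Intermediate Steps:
s(U) = 8 + (2 + U)/(4 + U) (s(U) = 8 + (U + 2)/(U + 4) = 8 + (2 + U)/(4 + U))
s(5)*5 - 13 = ((34 + 9*5)/(4 + 5))*5 - 13 = ((34 + 45)/9)*5 - 13 = ((1/9)*79)*5 - 13 = (79/9)*5 - 13 = 395/9 - 13 = 278/9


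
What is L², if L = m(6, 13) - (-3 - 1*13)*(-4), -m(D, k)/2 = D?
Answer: 5776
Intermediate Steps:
m(D, k) = -2*D
L = -76 (L = -2*6 - (-3 - 1*13)*(-4) = -12 - (-3 - 13)*(-4) = -12 - (-16)*(-4) = -12 - 1*64 = -12 - 64 = -76)
L² = (-76)² = 5776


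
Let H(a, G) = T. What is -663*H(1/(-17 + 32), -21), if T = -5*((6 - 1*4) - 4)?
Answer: -6630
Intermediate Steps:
T = 10 (T = -5*((6 - 4) - 4) = -5*(2 - 4) = -5*(-2) = 10)
H(a, G) = 10
-663*H(1/(-17 + 32), -21) = -663*10 = -6630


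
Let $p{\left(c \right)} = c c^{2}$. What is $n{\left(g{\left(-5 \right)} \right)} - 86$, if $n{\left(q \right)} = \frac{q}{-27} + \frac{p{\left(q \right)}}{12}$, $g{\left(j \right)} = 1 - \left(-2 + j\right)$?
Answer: $- \frac{1178}{27} \approx -43.63$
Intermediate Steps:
$g{\left(j \right)} = 3 - j$ ($g{\left(j \right)} = 1 - \left(-2 + j\right) = 3 - j$)
$p{\left(c \right)} = c^{3}$
$n{\left(q \right)} = - \frac{q}{27} + \frac{q^{3}}{12}$ ($n{\left(q \right)} = \frac{q}{-27} + \frac{q^{3}}{12} = q \left(- \frac{1}{27}\right) + q^{3} \cdot \frac{1}{12} = - \frac{q}{27} + \frac{q^{3}}{12}$)
$n{\left(g{\left(-5 \right)} \right)} - 86 = \left(- \frac{3 - -5}{27} + \frac{\left(3 - -5\right)^{3}}{12}\right) - 86 = \left(- \frac{3 + 5}{27} + \frac{\left(3 + 5\right)^{3}}{12}\right) - 86 = \left(\left(- \frac{1}{27}\right) 8 + \frac{8^{3}}{12}\right) - 86 = \left(- \frac{8}{27} + \frac{1}{12} \cdot 512\right) - 86 = \left(- \frac{8}{27} + \frac{128}{3}\right) - 86 = \frac{1144}{27} - 86 = - \frac{1178}{27}$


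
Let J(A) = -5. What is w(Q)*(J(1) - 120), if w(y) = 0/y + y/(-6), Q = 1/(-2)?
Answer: -125/12 ≈ -10.417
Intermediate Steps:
Q = -1/2 (Q = 1*(-1/2) = -1/2 ≈ -0.50000)
w(y) = -y/6 (w(y) = 0 + y*(-1/6) = 0 - y/6 = -y/6)
w(Q)*(J(1) - 120) = (-1/6*(-1/2))*(-5 - 120) = (1/12)*(-125) = -125/12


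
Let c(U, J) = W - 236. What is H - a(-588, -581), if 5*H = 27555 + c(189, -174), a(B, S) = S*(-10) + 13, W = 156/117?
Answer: -5384/15 ≈ -358.93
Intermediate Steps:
W = 4/3 (W = 156*(1/117) = 4/3 ≈ 1.3333)
c(U, J) = -704/3 (c(U, J) = 4/3 - 236 = -704/3)
a(B, S) = 13 - 10*S (a(B, S) = -10*S + 13 = 13 - 10*S)
H = 81961/15 (H = (27555 - 704/3)/5 = (1/5)*(81961/3) = 81961/15 ≈ 5464.1)
H - a(-588, -581) = 81961/15 - (13 - 10*(-581)) = 81961/15 - (13 + 5810) = 81961/15 - 1*5823 = 81961/15 - 5823 = -5384/15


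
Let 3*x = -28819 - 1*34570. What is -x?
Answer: 63389/3 ≈ 21130.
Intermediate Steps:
x = -63389/3 (x = (-28819 - 1*34570)/3 = (-28819 - 34570)/3 = (⅓)*(-63389) = -63389/3 ≈ -21130.)
-x = -1*(-63389/3) = 63389/3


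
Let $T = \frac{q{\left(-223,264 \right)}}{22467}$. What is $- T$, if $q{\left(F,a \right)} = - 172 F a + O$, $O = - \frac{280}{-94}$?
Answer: $- \frac{475921388}{1055949} \approx -450.71$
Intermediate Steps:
$O = \frac{140}{47}$ ($O = \left(-280\right) \left(- \frac{1}{94}\right) = \frac{140}{47} \approx 2.9787$)
$q{\left(F,a \right)} = \frac{140}{47} - 172 F a$ ($q{\left(F,a \right)} = - 172 F a + \frac{140}{47} = \frac{140}{47} - 172 F a$)
$T = \frac{475921388}{1055949}$ ($T = \frac{\frac{140}{47} - \left(-38356\right) 264}{22467} = \left(\frac{140}{47} + 10125984\right) \frac{1}{22467} = \frac{475921388}{47} \cdot \frac{1}{22467} = \frac{475921388}{1055949} \approx 450.71$)
$- T = \left(-1\right) \frac{475921388}{1055949} = - \frac{475921388}{1055949}$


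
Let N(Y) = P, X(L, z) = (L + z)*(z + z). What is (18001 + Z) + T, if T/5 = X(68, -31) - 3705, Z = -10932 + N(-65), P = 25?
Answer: -22901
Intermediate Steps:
X(L, z) = 2*z*(L + z) (X(L, z) = (L + z)*(2*z) = 2*z*(L + z))
N(Y) = 25
Z = -10907 (Z = -10932 + 25 = -10907)
T = -29995 (T = 5*(2*(-31)*(68 - 31) - 3705) = 5*(2*(-31)*37 - 3705) = 5*(-2294 - 3705) = 5*(-5999) = -29995)
(18001 + Z) + T = (18001 - 10907) - 29995 = 7094 - 29995 = -22901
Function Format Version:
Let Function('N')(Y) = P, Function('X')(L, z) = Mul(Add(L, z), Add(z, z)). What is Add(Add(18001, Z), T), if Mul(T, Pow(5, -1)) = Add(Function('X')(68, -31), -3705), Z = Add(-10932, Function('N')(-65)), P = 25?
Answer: -22901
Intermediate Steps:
Function('X')(L, z) = Mul(2, z, Add(L, z)) (Function('X')(L, z) = Mul(Add(L, z), Mul(2, z)) = Mul(2, z, Add(L, z)))
Function('N')(Y) = 25
Z = -10907 (Z = Add(-10932, 25) = -10907)
T = -29995 (T = Mul(5, Add(Mul(2, -31, Add(68, -31)), -3705)) = Mul(5, Add(Mul(2, -31, 37), -3705)) = Mul(5, Add(-2294, -3705)) = Mul(5, -5999) = -29995)
Add(Add(18001, Z), T) = Add(Add(18001, -10907), -29995) = Add(7094, -29995) = -22901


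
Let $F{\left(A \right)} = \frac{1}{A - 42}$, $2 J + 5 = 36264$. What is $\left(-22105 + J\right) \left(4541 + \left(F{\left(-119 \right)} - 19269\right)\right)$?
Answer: $\frac{18853482759}{322} \approx 5.8551 \cdot 10^{7}$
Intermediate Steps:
$J = \frac{36259}{2}$ ($J = - \frac{5}{2} + \frac{1}{2} \cdot 36264 = - \frac{5}{2} + 18132 = \frac{36259}{2} \approx 18130.0$)
$F{\left(A \right)} = \frac{1}{-42 + A}$
$\left(-22105 + J\right) \left(4541 + \left(F{\left(-119 \right)} - 19269\right)\right) = \left(-22105 + \frac{36259}{2}\right) \left(4541 - \left(19269 - \frac{1}{-42 - 119}\right)\right) = - \frac{7951 \left(4541 - \left(19269 - \frac{1}{-161}\right)\right)}{2} = - \frac{7951 \left(4541 - \frac{3102310}{161}\right)}{2} = \left(- \frac{7951}{2}\right) \left(- \frac{2371209}{161}\right) = \frac{18853482759}{322}$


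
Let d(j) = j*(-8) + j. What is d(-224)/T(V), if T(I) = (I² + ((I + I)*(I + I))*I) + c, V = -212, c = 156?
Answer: -392/9516853 ≈ -4.1190e-5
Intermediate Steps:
d(j) = -7*j (d(j) = -8*j + j = -7*j)
T(I) = 156 + I² + 4*I³ (T(I) = (I² + ((I + I)*(I + I))*I) + 156 = (I² + ((2*I)*(2*I))*I) + 156 = (I² + (4*I²)*I) + 156 = (I² + 4*I³) + 156 = 156 + I² + 4*I³)
d(-224)/T(V) = (-7*(-224))/(156 + (-212)² + 4*(-212)³) = 1568/(156 + 44944 + 4*(-9528128)) = 1568/(156 + 44944 - 38112512) = 1568/(-38067412) = 1568*(-1/38067412) = -392/9516853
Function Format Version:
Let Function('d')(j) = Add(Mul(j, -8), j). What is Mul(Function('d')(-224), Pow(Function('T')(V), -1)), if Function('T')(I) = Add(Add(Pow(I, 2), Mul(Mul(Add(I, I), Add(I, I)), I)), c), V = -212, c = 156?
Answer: Rational(-392, 9516853) ≈ -4.1190e-5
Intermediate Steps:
Function('d')(j) = Mul(-7, j) (Function('d')(j) = Add(Mul(-8, j), j) = Mul(-7, j))
Function('T')(I) = Add(156, Pow(I, 2), Mul(4, Pow(I, 3))) (Function('T')(I) = Add(Add(Pow(I, 2), Mul(Mul(Add(I, I), Add(I, I)), I)), 156) = Add(Add(Pow(I, 2), Mul(Mul(Mul(2, I), Mul(2, I)), I)), 156) = Add(Add(Pow(I, 2), Mul(Mul(4, Pow(I, 2)), I)), 156) = Add(Add(Pow(I, 2), Mul(4, Pow(I, 3))), 156) = Add(156, Pow(I, 2), Mul(4, Pow(I, 3))))
Mul(Function('d')(-224), Pow(Function('T')(V), -1)) = Mul(Mul(-7, -224), Pow(Add(156, Pow(-212, 2), Mul(4, Pow(-212, 3))), -1)) = Mul(1568, Pow(Add(156, 44944, Mul(4, -9528128)), -1)) = Mul(1568, Pow(Add(156, 44944, -38112512), -1)) = Mul(1568, Pow(-38067412, -1)) = Mul(1568, Rational(-1, 38067412)) = Rational(-392, 9516853)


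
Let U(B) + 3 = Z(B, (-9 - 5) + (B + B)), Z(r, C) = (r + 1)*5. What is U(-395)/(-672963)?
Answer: 1973/672963 ≈ 0.0029318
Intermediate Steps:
Z(r, C) = 5 + 5*r (Z(r, C) = (1 + r)*5 = 5 + 5*r)
U(B) = 2 + 5*B (U(B) = -3 + (5 + 5*B) = 2 + 5*B)
U(-395)/(-672963) = (2 + 5*(-395))/(-672963) = (2 - 1975)*(-1/672963) = -1973*(-1/672963) = 1973/672963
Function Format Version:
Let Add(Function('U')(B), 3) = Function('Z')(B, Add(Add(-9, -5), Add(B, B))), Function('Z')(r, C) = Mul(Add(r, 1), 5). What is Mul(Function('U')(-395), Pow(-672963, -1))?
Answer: Rational(1973, 672963) ≈ 0.0029318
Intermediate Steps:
Function('Z')(r, C) = Add(5, Mul(5, r)) (Function('Z')(r, C) = Mul(Add(1, r), 5) = Add(5, Mul(5, r)))
Function('U')(B) = Add(2, Mul(5, B)) (Function('U')(B) = Add(-3, Add(5, Mul(5, B))) = Add(2, Mul(5, B)))
Mul(Function('U')(-395), Pow(-672963, -1)) = Mul(Add(2, Mul(5, -395)), Pow(-672963, -1)) = Mul(Add(2, -1975), Rational(-1, 672963)) = Mul(-1973, Rational(-1, 672963)) = Rational(1973, 672963)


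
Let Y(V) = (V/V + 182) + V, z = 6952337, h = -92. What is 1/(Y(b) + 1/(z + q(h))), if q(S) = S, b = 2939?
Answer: 6952245/21704908891 ≈ 0.00032031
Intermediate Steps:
Y(V) = 183 + V (Y(V) = (1 + 182) + V = 183 + V)
1/(Y(b) + 1/(z + q(h))) = 1/((183 + 2939) + 1/(6952337 - 92)) = 1/(3122 + 1/6952245) = 1/(21704908891/6952245) = 6952245/21704908891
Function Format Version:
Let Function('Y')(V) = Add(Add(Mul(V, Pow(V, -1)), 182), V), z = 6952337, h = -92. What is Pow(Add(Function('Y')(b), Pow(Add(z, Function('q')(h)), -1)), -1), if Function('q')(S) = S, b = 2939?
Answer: Rational(6952245, 21704908891) ≈ 0.00032031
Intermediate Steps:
Function('Y')(V) = Add(183, V) (Function('Y')(V) = Add(Add(1, 182), V) = Add(183, V))
Pow(Add(Function('Y')(b), Pow(Add(z, Function('q')(h)), -1)), -1) = Pow(Add(Add(183, 2939), Pow(Add(6952337, -92), -1)), -1) = Pow(Add(3122, Pow(6952245, -1)), -1) = Pow(Add(3122, Rational(1, 6952245)), -1) = Pow(Rational(21704908891, 6952245), -1) = Rational(6952245, 21704908891)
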